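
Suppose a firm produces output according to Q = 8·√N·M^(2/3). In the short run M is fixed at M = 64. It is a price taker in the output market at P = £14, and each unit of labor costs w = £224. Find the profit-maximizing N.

With M = 64, MP_N = (1/2)·8·N^(-1/2)·64^(2/3) = 64·N^(-1/2).
Profit maximization for a price taker requires P·MP_N = w: 14·64·N^(-1/2) = 224.
So N^(-1/2) = 0.25, which gives N = 16.

N* = 16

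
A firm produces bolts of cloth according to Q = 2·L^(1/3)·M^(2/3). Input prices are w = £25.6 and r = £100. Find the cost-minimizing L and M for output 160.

Cost minimization requires the marginal rate of technical substitution to equal the input-price ratio: MP_L/MP_M = w/r.
Here MP_L/MP_M = (1/3)·(M/L)/(2/3) = 0.5·(M/L). Setting this equal to 25.6/100 = 0.256 gives M = 0.512L.
Substituting into Q = 160: 2·L^(1/3)·(0.512L)^(2/3) = 160.
Solving, L = 125 and M = 64.

L* = 125, M* = 64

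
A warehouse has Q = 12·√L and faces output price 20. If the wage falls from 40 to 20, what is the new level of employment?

From P·MP_L = w with MP_L = 6·L^(-1/2), the labor demand is L(w) = (120/w)^(2).
At w = 40: L = 9. At w = 20: L = 36.

L* = 36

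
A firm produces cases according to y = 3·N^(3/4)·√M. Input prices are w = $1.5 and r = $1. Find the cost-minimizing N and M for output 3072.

Cost minimization requires the marginal rate of technical substitution to equal the input-price ratio: MP_N/MP_M = w/r.
Here MP_N/MP_M = (3/4)·(M/N)/(1/2) = 1.5·(M/N). Setting this equal to 1.5/1 = 1.5 gives M = N.
Substituting into y = 3072: 3·N^(3/4)·(N)^(1/2) = 3072.
Solving, N = 256 and M = 256.

N* = 256, M* = 256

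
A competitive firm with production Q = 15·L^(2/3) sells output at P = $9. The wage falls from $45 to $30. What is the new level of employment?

From P·MP_L = w with MP_L = 10·L^(-1/3), the labor demand is L(w) = (90/w)^(3).
At w = 45: L = 8. At w = 30: L = 27.

L* = 27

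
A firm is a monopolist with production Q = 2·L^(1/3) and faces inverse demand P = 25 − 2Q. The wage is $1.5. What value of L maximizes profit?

Marginal revenue from the inverse demand is MR = 25 − 4Q.
The marginal product is MP_L = (2/3)·L^(-2/3).
A monopolist hires until marginal revenue product equals the wage: MR·MP_L = w.
At L, Q = 2·L^(1/3). Substituting and solving: (25 − 8·L^(1/3))·(2/3)·L^(-2/3) = 1.5 gives L = 8.

L* = 8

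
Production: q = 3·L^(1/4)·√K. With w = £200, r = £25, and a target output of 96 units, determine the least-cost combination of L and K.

L* = 16, K* = 256

Cost minimization requires the marginal rate of technical substitution to equal the input-price ratio: MP_L/MP_K = w/r.
Here MP_L/MP_K = (1/4)·(K/L)/(1/2) = 0.5·(K/L). Setting this equal to 200/25 = 8 gives K = 16L.
Substituting into q = 96: 3·L^(1/4)·(16L)^(1/2) = 96.
Solving, L = 16 and K = 256.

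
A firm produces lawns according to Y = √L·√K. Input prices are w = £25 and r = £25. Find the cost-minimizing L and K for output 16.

L* = 16, K* = 16

Cost minimization requires the marginal rate of technical substitution to equal the input-price ratio: MP_L/MP_K = w/r.
Here MP_L/MP_K = (1/2)·(K/L)/(1/2) = (K/L). Setting this equal to 25/25 = 1 gives K = L.
Substituting into Y = 16: L^(1/2)·(L)^(1/2) = 16.
Solving, L = 16 and K = 16.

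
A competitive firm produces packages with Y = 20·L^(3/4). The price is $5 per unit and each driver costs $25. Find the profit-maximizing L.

L* = 81

MP_L = (3/4)·20·L^(-1/4) = 15·L^(-1/4).
Profit maximization for a price taker requires P·MP_L = w: 5·15·L^(-1/4) = 25.
So L^(-1/4) = 1/3, which gives L = 81.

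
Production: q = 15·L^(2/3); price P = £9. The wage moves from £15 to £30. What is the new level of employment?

L* = 27

From P·MP_L = w with MP_L = 10·L^(-1/3), the labor demand is L(w) = (90/w)^(3).
At w = 15: L = 216. At w = 30: L = 27.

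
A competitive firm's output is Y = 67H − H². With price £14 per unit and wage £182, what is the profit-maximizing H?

The marginal product of H is MP_H = 67 − 2H.
A price-taking firm hires until the value of the marginal product equals the wage: P·MP_H = w, so 14·(67 − 2H) = 182.
Then 67 − 2H = 13, giving H = 27.

H* = 27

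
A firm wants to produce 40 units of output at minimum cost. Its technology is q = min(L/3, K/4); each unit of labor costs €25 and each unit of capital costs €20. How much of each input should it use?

With a fixed-proportions technology, the cost-minimizing bundle uses no slack in either input: L/3 = K/4 = q.
So L = 3·40 = 120 and K = 4·40 = 160.

L* = 120, K* = 160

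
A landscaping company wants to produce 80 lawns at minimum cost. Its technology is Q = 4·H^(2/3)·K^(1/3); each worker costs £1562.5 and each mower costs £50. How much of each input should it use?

H* = 8, K* = 125

Cost minimization requires the marginal rate of technical substitution to equal the input-price ratio: MP_H/MP_K = w/r.
Here MP_H/MP_K = (2/3)·(K/H)/(1/3) = 2·(K/H). Setting this equal to 1562.5/50 = 31.25 gives K = 15.625H.
Substituting into Q = 80: 4·H^(2/3)·(15.625H)^(1/3) = 80.
Solving, H = 8 and K = 125.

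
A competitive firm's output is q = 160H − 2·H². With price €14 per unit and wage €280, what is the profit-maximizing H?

H* = 35

The marginal product of H is MP_H = 160 − 4H.
A price-taking firm hires until the value of the marginal product equals the wage: P·MP_H = w, so 14·(160 − 4H) = 280.
Then 160 − 4H = 20, giving H = 35.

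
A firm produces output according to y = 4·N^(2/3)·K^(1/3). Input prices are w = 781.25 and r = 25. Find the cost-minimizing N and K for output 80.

N* = 8, K* = 125

Cost minimization requires the marginal rate of technical substitution to equal the input-price ratio: MP_N/MP_K = w/r.
Here MP_N/MP_K = (2/3)·(K/N)/(1/3) = 2·(K/N). Setting this equal to 781.25/25 = 31.25 gives K = 15.625N.
Substituting into y = 80: 4·N^(2/3)·(15.625N)^(1/3) = 80.
Solving, N = 8 and K = 125.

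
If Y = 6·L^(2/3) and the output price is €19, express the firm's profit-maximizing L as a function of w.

L(w) = 438976/w³

MP_L = (2/3)·6·L^(-1/3) = 4·L^(-1/3).
Setting P·MP_L = w: 76·L^(-1/3) = w.
Solving for L: L^(-1/3) = w/76, so L = (76/w)^(3).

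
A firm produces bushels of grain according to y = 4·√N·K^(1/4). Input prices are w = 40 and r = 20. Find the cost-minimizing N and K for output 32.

Cost minimization requires the marginal rate of technical substitution to equal the input-price ratio: MP_N/MP_K = w/r.
Here MP_N/MP_K = (1/2)·(K/N)/(1/4) = 2·(K/N). Setting this equal to 40/20 = 2 gives K = N.
Substituting into y = 32: 4·N^(1/2)·(N)^(1/4) = 32.
Solving, N = 16 and K = 16.

N* = 16, K* = 16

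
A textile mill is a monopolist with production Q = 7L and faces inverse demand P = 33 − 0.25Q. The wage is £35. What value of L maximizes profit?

L* = 8

Marginal revenue from the inverse demand is MR = 33 − 0.5Q.
The marginal product is MP_L = 7.
A monopolist hires until marginal revenue product equals the wage: MR·MP_L = w.
(33 − 3.5L)·7 = 35, so L = 8.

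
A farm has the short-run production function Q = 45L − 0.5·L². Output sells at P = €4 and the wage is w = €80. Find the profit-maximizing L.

L* = 25

The marginal product of L is MP_L = 45 − L.
A price-taking firm hires until the value of the marginal product equals the wage: P·MP_L = w, so 4·(45 − L) = 80.
Then 45 − L = 20, giving L = 25.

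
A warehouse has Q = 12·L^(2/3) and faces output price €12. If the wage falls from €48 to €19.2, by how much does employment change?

ΔL = 117

From P·MP_L = w with MP_L = 8·L^(-1/3), the labor demand is L(w) = (96/w)^(3).
At w = 48: L = 8. At w = 19.2: L = 125.
ΔL = 125 − 8 = 117.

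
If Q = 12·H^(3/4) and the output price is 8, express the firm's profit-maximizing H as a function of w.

H(w) = (72/w)^(4)

MP_H = (3/4)·12·H^(-1/4) = 9·H^(-1/4).
Setting P·MP_H = w: 72·H^(-1/4) = w.
Solving for H: H^(-1/4) = w/72, so H = (72/w)^(4).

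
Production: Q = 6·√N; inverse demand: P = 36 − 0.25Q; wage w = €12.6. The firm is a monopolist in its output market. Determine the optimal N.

N* = 25

Marginal revenue from the inverse demand is MR = 36 − 0.5Q.
The marginal product is MP_N = 3·N^(-1/2).
A monopolist hires until marginal revenue product equals the wage: MR·MP_N = w.
At N, Q = 6·√N. Substituting and solving: (36 − 3·√N)·3·N^(-1/2) = 12.6 gives N = 25.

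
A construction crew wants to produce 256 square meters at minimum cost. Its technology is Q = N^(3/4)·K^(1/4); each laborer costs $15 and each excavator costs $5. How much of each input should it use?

Cost minimization requires the marginal rate of technical substitution to equal the input-price ratio: MP_N/MP_K = w/r.
Here MP_N/MP_K = (3/4)·(K/N)/(1/4) = 3·(K/N). Setting this equal to 15/5 = 3 gives K = N.
Substituting into Q = 256: N^(3/4)·(N)^(1/4) = 256.
Solving, N = 256 and K = 256.

N* = 256, K* = 256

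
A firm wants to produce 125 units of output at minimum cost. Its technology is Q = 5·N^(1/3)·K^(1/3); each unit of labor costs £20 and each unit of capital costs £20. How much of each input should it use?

N* = 125, K* = 125

Cost minimization requires the marginal rate of technical substitution to equal the input-price ratio: MP_N/MP_K = w/r.
Here MP_N/MP_K = (1/3)·(K/N)/(1/3) = (K/N). Setting this equal to 20/20 = 1 gives K = N.
Substituting into Q = 125: 5·N^(1/3)·(N)^(1/3) = 125.
Solving, N = 125 and K = 125.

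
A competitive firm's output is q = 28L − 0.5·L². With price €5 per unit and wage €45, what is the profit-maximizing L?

L* = 19

The marginal product of L is MP_L = 28 − L.
A price-taking firm hires until the value of the marginal product equals the wage: P·MP_L = w, so 5·(28 − L) = 45.
Then 28 − L = 9, giving L = 19.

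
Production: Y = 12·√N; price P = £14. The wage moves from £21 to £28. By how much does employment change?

From P·MP_N = w with MP_N = 6·N^(-1/2), the labor demand is N(w) = (84/w)^(2).
At w = 21: N = 16. At w = 28: N = 9.
ΔN = 9 − 16 = -7.

ΔN = -7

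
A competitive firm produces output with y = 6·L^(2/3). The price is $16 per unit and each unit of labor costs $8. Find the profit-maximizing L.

MP_L = (2/3)·6·L^(-1/3) = 4·L^(-1/3).
Profit maximization for a price taker requires P·MP_L = w: 16·4·L^(-1/3) = 8.
So L^(-1/3) = 0.125, which gives L = 512.

L* = 512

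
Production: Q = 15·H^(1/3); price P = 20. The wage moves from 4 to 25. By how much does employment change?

From P·MP_H = w with MP_H = 5·H^(-2/3), the labor demand is H(w) = (100/w)^(3/2).
At w = 4: H = 125. At w = 25: H = 8.
ΔH = 8 − 125 = -117.

ΔH = -117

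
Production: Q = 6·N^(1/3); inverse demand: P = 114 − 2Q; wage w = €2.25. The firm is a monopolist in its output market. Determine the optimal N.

Marginal revenue from the inverse demand is MR = 114 − 4Q.
The marginal product is MP_N = 2·N^(-2/3).
A monopolist hires until marginal revenue product equals the wage: MR·MP_N = w.
At N, Q = 6·N^(1/3). Substituting and solving: (114 − 24·N^(1/3))·2·N^(-2/3) = 2.25 gives N = 64.

N* = 64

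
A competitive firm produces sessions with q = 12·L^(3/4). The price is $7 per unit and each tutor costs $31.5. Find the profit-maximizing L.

L* = 16

MP_L = (3/4)·12·L^(-1/4) = 9·L^(-1/4).
Profit maximization for a price taker requires P·MP_L = w: 7·9·L^(-1/4) = 31.5.
So L^(-1/4) = 0.5, which gives L = 16.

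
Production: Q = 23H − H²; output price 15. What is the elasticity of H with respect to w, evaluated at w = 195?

From P·MP_H = w with MP_H = 23 − 2H, labor demand is H(w) = (23 − w/15)/2.
dH/dw = −1/(30) = -1/30.
At w = 195, H = 5, so ε = (dH/dw)·(w/H) = (-1/30)·(195/5) = -1.3.

ε = -1.3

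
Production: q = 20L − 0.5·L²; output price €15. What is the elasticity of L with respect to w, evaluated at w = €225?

From P·MP_L = w with MP_L = 20 − L, labor demand is L(w) = 20 − w/15.
dL/dw = −1/(15) = -1/15.
At w = 225, L = 5, so ε = (dL/dw)·(w/L) = (-1/15)·(225/5) = -3.

ε = -3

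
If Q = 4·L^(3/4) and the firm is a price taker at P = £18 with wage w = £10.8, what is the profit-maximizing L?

MP_L = (3/4)·4·L^(-1/4) = 3·L^(-1/4).
Profit maximization for a price taker requires P·MP_L = w: 18·3·L^(-1/4) = 10.8.
So L^(-1/4) = 0.2, which gives L = 625.

L* = 625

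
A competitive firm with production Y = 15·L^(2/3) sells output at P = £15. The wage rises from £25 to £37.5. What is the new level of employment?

From P·MP_L = w with MP_L = 10·L^(-1/3), the labor demand is L(w) = (150/w)^(3).
At w = 25: L = 216. At w = 37.5: L = 64.

L* = 64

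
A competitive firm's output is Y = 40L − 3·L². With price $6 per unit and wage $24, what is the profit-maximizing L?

The marginal product of L is MP_L = 40 − 6L.
A price-taking firm hires until the value of the marginal product equals the wage: P·MP_L = w, so 6·(40 − 6L) = 24.
Then 40 − 6L = 4, giving L = 6.

L* = 6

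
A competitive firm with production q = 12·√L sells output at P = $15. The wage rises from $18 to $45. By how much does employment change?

ΔL = -21

From P·MP_L = w with MP_L = 6·L^(-1/2), the labor demand is L(w) = (90/w)^(2).
At w = 18: L = 25. At w = 45: L = 4.
ΔL = 4 − 25 = -21.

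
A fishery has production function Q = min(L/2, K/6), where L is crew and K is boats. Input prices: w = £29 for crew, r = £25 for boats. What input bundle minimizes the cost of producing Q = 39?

L* = 78, K* = 234

With a fixed-proportions technology, the cost-minimizing bundle uses no slack in either input: L/2 = K/6 = Q.
So L = 2·39 = 78 and K = 6·39 = 234.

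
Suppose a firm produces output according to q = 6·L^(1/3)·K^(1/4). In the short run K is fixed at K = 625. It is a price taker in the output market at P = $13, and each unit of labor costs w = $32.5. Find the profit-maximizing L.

With K = 625, MP_L = (1/3)·6·L^(-2/3)·625^(1/4) = 10·L^(-2/3).
Profit maximization for a price taker requires P·MP_L = w: 13·10·L^(-2/3) = 32.5.
So L^(-2/3) = 0.25, which gives L = 8.

L* = 8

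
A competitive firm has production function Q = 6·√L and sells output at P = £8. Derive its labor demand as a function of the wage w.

MP_L = (1/2)·6·L^(-1/2) = 3·L^(-1/2).
Setting P·MP_L = w: 24·L^(-1/2) = w.
Solving for L: L^(-1/2) = w/24, so L = (24/w)^(2).

L(w) = 576/w²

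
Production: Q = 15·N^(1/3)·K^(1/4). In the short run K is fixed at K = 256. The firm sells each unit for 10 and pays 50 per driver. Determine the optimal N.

With K = 256, MP_N = (1/3)·15·N^(-2/3)·256^(1/4) = 20·N^(-2/3).
Profit maximization for a price taker requires P·MP_N = w: 10·20·N^(-2/3) = 50.
So N^(-2/3) = 0.25, which gives N = 8.

N* = 8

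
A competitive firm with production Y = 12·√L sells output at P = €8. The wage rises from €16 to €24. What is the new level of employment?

L* = 4

From P·MP_L = w with MP_L = 6·L^(-1/2), the labor demand is L(w) = (48/w)^(2).
At w = 16: L = 9. At w = 24: L = 4.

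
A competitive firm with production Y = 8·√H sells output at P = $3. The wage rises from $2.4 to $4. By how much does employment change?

ΔH = -16

From P·MP_H = w with MP_H = 4·H^(-1/2), the labor demand is H(w) = (12/w)^(2).
At w = 2.4: H = 25. At w = 4: H = 9.
ΔH = 9 − 25 = -16.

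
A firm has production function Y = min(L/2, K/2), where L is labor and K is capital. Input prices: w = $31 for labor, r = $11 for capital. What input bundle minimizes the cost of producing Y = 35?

With a fixed-proportions technology, the cost-minimizing bundle uses no slack in either input: L/2 = K/2 = Y.
So L = 2·35 = 70 and K = 2·35 = 70.

L* = 70, K* = 70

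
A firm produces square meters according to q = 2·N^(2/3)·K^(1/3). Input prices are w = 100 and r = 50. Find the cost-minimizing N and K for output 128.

Cost minimization requires the marginal rate of technical substitution to equal the input-price ratio: MP_N/MP_K = w/r.
Here MP_N/MP_K = (2/3)·(K/N)/(1/3) = 2·(K/N). Setting this equal to 100/50 = 2 gives K = N.
Substituting into q = 128: 2·N^(2/3)·(N)^(1/3) = 128.
Solving, N = 64 and K = 64.

N* = 64, K* = 64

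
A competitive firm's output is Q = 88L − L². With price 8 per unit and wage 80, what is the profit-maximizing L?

The marginal product of L is MP_L = 88 − 2L.
A price-taking firm hires until the value of the marginal product equals the wage: P·MP_L = w, so 8·(88 − 2L) = 80.
Then 88 − 2L = 10, giving L = 39.

L* = 39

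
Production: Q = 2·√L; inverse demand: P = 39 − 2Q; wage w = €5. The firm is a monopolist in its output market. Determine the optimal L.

L* = 9

Marginal revenue from the inverse demand is MR = 39 − 4Q.
The marginal product is MP_L = L^(-1/2).
A monopolist hires until marginal revenue product equals the wage: MR·MP_L = w.
At L, Q = 2·√L. Substituting and solving: (39 − 8·√L)·L^(-1/2) = 5 gives L = 9.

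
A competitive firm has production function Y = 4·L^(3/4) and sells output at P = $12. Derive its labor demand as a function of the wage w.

MP_L = (3/4)·4·L^(-1/4) = 3·L^(-1/4).
Setting P·MP_L = w: 36·L^(-1/4) = w.
Solving for L: L^(-1/4) = w/36, so L = (36/w)^(4).

L(w) = 1679616/w^(4)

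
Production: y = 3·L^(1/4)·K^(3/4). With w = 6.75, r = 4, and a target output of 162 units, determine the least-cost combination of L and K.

L* = 16, K* = 81

Cost minimization requires the marginal rate of technical substitution to equal the input-price ratio: MP_L/MP_K = w/r.
Here MP_L/MP_K = (1/4)·(K/L)/(3/4) = (1/3)·(K/L). Setting this equal to 6.75/4 = 1.6875 gives K = 5.0625L.
Substituting into y = 162: 3·L^(1/4)·(5.0625L)^(3/4) = 162.
Solving, L = 16 and K = 81.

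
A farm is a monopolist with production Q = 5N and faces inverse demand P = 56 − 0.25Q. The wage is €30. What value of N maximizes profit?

N* = 20

Marginal revenue from the inverse demand is MR = 56 − 0.5Q.
The marginal product is MP_N = 5.
A monopolist hires until marginal revenue product equals the wage: MR·MP_N = w.
(56 − 2.5N)·5 = 30, so N = 20.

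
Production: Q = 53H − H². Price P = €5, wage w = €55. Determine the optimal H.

The marginal product of H is MP_H = 53 − 2H.
A price-taking firm hires until the value of the marginal product equals the wage: P·MP_H = w, so 5·(53 − 2H) = 55.
Then 53 − 2H = 11, giving H = 21.

H* = 21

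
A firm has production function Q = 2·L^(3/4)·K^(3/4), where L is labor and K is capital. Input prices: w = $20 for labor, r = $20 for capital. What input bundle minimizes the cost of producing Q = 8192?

Cost minimization requires the marginal rate of technical substitution to equal the input-price ratio: MP_L/MP_K = w/r.
Here MP_L/MP_K = (3/4)·(K/L)/(3/4) = (K/L). Setting this equal to 20/20 = 1 gives K = L.
Substituting into Q = 8192: 2·L^(3/4)·(L)^(3/4) = 8192.
Solving, L = 256 and K = 256.

L* = 256, K* = 256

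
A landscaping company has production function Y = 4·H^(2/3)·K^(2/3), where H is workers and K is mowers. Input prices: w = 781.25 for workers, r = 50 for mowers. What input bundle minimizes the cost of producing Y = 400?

H* = 8, K* = 125

Cost minimization requires the marginal rate of technical substitution to equal the input-price ratio: MP_H/MP_K = w/r.
Here MP_H/MP_K = (2/3)·(K/H)/(2/3) = (K/H). Setting this equal to 781.25/50 = 15.625 gives K = 15.625H.
Substituting into Y = 400: 4·H^(2/3)·(15.625H)^(2/3) = 400.
Solving, H = 8 and K = 125.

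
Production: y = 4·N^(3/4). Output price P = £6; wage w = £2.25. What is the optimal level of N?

N* = 4096

MP_N = (3/4)·4·N^(-1/4) = 3·N^(-1/4).
Profit maximization for a price taker requires P·MP_N = w: 6·3·N^(-1/4) = 2.25.
So N^(-1/4) = 0.125, which gives N = 4096.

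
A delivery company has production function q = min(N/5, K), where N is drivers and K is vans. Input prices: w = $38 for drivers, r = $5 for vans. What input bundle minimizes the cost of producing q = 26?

With a fixed-proportions technology, the cost-minimizing bundle uses no slack in either input: N/5 = K = q.
So N = 5·26 = 130 and K = 26.

N* = 130, K* = 26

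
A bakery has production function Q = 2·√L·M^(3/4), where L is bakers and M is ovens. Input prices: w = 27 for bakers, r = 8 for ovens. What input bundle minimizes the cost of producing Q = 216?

Cost minimization requires the marginal rate of technical substitution to equal the input-price ratio: MP_L/MP_M = w/r.
Here MP_L/MP_M = (1/2)·(M/L)/(3/4) = (2/3)·(M/L). Setting this equal to 27/8 = 3.375 gives M = 5.0625L.
Substituting into Q = 216: 2·L^(1/2)·(5.0625L)^(3/4) = 216.
Solving, L = 16 and M = 81.

L* = 16, M* = 81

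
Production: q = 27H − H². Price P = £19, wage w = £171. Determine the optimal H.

The marginal product of H is MP_H = 27 − 2H.
A price-taking firm hires until the value of the marginal product equals the wage: P·MP_H = w, so 19·(27 − 2H) = 171.
Then 27 − 2H = 9, giving H = 9.

H* = 9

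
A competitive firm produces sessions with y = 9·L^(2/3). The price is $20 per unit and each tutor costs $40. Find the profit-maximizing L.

L* = 27

MP_L = (2/3)·9·L^(-1/3) = 6·L^(-1/3).
Profit maximization for a price taker requires P·MP_L = w: 20·6·L^(-1/3) = 40.
So L^(-1/3) = 1/3, which gives L = 27.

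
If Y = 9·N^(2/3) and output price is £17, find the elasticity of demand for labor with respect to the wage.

MP_N = (2/3)·9·N^(-1/3), so P·MP_N = w gives 102·N^(-1/3) = w.
Solving, N(w) = (102/w)^(3). This is a constant-elasticity form: N ∝ w^(−3), so ε = −3.

ε = -3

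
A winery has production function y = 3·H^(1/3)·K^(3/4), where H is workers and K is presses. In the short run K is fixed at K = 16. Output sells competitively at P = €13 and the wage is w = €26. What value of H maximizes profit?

H* = 8

With K = 16, MP_H = (1/3)·3·H^(-2/3)·16^(3/4) = 8·H^(-2/3).
Profit maximization for a price taker requires P·MP_H = w: 13·8·H^(-2/3) = 26.
So H^(-2/3) = 0.25, which gives H = 8.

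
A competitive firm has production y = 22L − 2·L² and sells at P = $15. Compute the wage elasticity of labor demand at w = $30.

ε = -0.1

From P·MP_L = w with MP_L = 22 − 4L, labor demand is L(w) = (22 − w/15)/4.
dL/dw = −1/(60) = -1/60.
At w = 30, L = 5, so ε = (dL/dw)·(w/L) = (-1/60)·(30/5) = -0.1.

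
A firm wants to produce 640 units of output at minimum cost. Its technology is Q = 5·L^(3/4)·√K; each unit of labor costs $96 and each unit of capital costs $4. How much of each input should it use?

L* = 16, K* = 256

Cost minimization requires the marginal rate of technical substitution to equal the input-price ratio: MP_L/MP_K = w/r.
Here MP_L/MP_K = (3/4)·(K/L)/(1/2) = 1.5·(K/L). Setting this equal to 96/4 = 24 gives K = 16L.
Substituting into Q = 640: 5·L^(3/4)·(16L)^(1/2) = 640.
Solving, L = 16 and K = 256.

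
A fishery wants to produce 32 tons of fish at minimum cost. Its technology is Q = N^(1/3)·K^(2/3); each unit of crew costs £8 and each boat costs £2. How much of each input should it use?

N* = 8, K* = 64

Cost minimization requires the marginal rate of technical substitution to equal the input-price ratio: MP_N/MP_K = w/r.
Here MP_N/MP_K = (1/3)·(K/N)/(2/3) = 0.5·(K/N). Setting this equal to 8/2 = 4 gives K = 8N.
Substituting into Q = 32: N^(1/3)·(8N)^(2/3) = 32.
Solving, N = 8 and K = 64.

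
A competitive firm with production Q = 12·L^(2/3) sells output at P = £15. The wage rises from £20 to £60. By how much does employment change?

From P·MP_L = w with MP_L = 8·L^(-1/3), the labor demand is L(w) = (120/w)^(3).
At w = 20: L = 216. At w = 60: L = 8.
ΔL = 8 − 216 = -208.

ΔL = -208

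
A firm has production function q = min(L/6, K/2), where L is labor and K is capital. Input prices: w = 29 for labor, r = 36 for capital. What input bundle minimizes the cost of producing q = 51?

With a fixed-proportions technology, the cost-minimizing bundle uses no slack in either input: L/6 = K/2 = q.
So L = 6·51 = 306 and K = 2·51 = 102.

L* = 306, K* = 102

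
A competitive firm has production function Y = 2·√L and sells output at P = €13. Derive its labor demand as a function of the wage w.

L(w) = 169/w²

MP_L = (1/2)·2·L^(-1/2) = L^(-1/2).
Setting P·MP_L = w: 13·L^(-1/2) = w.
Solving for L: L^(-1/2) = w/13, so L = (13/w)^(2).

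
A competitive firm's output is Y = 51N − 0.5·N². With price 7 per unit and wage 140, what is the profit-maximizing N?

N* = 31

The marginal product of N is MP_N = 51 − N.
A price-taking firm hires until the value of the marginal product equals the wage: P·MP_N = w, so 7·(51 − N) = 140.
Then 51 − N = 20, giving N = 31.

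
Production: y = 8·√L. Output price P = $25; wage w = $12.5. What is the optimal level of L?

L* = 64

MP_L = (1/2)·8·L^(-1/2) = 4·L^(-1/2).
Profit maximization for a price taker requires P·MP_L = w: 25·4·L^(-1/2) = 12.5.
So L^(-1/2) = 0.125, which gives L = 64.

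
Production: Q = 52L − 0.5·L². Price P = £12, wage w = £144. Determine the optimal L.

The marginal product of L is MP_L = 52 − L.
A price-taking firm hires until the value of the marginal product equals the wage: P·MP_L = w, so 12·(52 − L) = 144.
Then 52 − L = 12, giving L = 40.

L* = 40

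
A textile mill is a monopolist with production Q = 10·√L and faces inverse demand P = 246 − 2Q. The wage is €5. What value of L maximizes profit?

L* = 36

Marginal revenue from the inverse demand is MR = 246 − 4Q.
The marginal product is MP_L = 5·L^(-1/2).
A monopolist hires until marginal revenue product equals the wage: MR·MP_L = w.
At L, Q = 10·√L. Substituting and solving: (246 − 40·√L)·5·L^(-1/2) = 5 gives L = 36.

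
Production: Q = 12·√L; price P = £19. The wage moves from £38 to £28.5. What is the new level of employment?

From P·MP_L = w with MP_L = 6·L^(-1/2), the labor demand is L(w) = (114/w)^(2).
At w = 38: L = 9. At w = 28.5: L = 16.

L* = 16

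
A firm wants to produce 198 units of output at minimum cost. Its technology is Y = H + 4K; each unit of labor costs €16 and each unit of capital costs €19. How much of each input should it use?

The inputs are perfect substitutes, so the firm uses whichever has the lower cost per unit of output.
Cost per unit of output via H is 16; via K it is 4.75. K is cheaper.
Producing Y = 198 with K alone: H = 0, K = 49.5.

H* = 0, K* = 49.5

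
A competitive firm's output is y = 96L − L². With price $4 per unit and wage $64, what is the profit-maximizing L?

L* = 40

The marginal product of L is MP_L = 96 − 2L.
A price-taking firm hires until the value of the marginal product equals the wage: P·MP_L = w, so 4·(96 − 2L) = 64.
Then 96 − 2L = 16, giving L = 40.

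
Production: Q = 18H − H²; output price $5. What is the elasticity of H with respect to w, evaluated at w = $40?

ε = -0.8

From P·MP_H = w with MP_H = 18 − 2H, labor demand is H(w) = (18 − w/5)/2.
dH/dw = −1/(10) = -0.1.
At w = 40, H = 5, so ε = (dH/dw)·(w/H) = (-0.1)·(40/5) = -0.8.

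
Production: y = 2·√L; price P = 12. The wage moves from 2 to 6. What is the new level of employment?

From P·MP_L = w with MP_L = L^(-1/2), the labor demand is L(w) = (12/w)^(2).
At w = 2: L = 36. At w = 6: L = 4.

L* = 4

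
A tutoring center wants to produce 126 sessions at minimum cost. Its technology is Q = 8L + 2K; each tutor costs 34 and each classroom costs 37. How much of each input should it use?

The inputs are perfect substitutes, so the firm uses whichever has the lower cost per unit of output.
Cost per unit of output via L is w/8 = 4.25; via K it is r/2 = 18.5. L is cheaper.
Producing Q = 126 with L alone: L = 15.75, K = 0.

L* = 15.75, K* = 0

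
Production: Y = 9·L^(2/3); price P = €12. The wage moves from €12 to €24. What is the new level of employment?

From P·MP_L = w with MP_L = 6·L^(-1/3), the labor demand is L(w) = (72/w)^(3).
At w = 12: L = 216. At w = 24: L = 27.

L* = 27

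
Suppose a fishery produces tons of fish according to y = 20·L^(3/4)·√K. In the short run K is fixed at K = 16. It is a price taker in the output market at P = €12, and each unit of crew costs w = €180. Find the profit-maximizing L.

With K = 16, MP_L = (3/4)·20·L^(-1/4)·16^(1/2) = 60·L^(-1/4).
Profit maximization for a price taker requires P·MP_L = w: 12·60·L^(-1/4) = 180.
So L^(-1/4) = 0.25, which gives L = 256.

L* = 256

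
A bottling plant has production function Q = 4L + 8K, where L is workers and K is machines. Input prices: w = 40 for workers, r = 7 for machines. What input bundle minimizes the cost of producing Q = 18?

L* = 0, K* = 2.25

The inputs are perfect substitutes, so the firm uses whichever has the lower cost per unit of output.
Cost per unit of output via L is w/4 = 10; via K it is r/8 = 0.875. K is cheaper.
Producing Q = 18 with K alone: L = 0, K = 2.25.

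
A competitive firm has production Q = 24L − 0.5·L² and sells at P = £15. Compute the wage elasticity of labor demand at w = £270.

ε = -3

From P·MP_L = w with MP_L = 24 − L, labor demand is L(w) = 24 − w/15.
dL/dw = −1/(15) = -1/15.
At w = 270, L = 6, so ε = (dL/dw)·(w/L) = (-1/15)·(270/6) = -3.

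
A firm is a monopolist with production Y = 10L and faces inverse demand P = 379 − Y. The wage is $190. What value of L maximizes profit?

Marginal revenue from the inverse demand is MR = 379 − 2Y.
The marginal product is MP_L = 10.
A monopolist hires until marginal revenue product equals the wage: MR·MP_L = w.
(379 − 20L)·10 = 190, so L = 18.

L* = 18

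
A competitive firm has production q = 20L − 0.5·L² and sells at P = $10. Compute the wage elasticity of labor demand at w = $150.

ε = -3

From P·MP_L = w with MP_L = 20 − L, labor demand is L(w) = 20 − w/10.
dL/dw = −1/(10) = -0.1.
At w = 150, L = 5, so ε = (dL/dw)·(w/L) = (-0.1)·(150/5) = -3.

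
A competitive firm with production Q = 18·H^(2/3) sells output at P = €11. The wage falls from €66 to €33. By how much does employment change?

From P·MP_H = w with MP_H = 12·H^(-1/3), the labor demand is H(w) = (132/w)^(3).
At w = 66: H = 8. At w = 33: H = 64.
ΔH = 64 − 8 = 56.

ΔH = 56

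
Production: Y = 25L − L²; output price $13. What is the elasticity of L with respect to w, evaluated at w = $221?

ε = -2.125

From P·MP_L = w with MP_L = 25 − 2L, labor demand is L(w) = (25 − w/13)/2.
dL/dw = −1/(26) = -1/26.
At w = 221, L = 4, so ε = (dL/dw)·(w/L) = (-1/26)·(221/4) = -2.125.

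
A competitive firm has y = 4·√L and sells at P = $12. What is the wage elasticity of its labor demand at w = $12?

ε = -2

MP_L = (1/2)·4·L^(-1/2), so P·MP_L = w gives 24·L^(-1/2) = w.
Solving, L(w) = (24/w)^(2). This is a constant-elasticity form: L ∝ w^(−2), so ε = −2.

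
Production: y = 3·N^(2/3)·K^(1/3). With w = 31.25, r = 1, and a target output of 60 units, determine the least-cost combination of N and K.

Cost minimization requires the marginal rate of technical substitution to equal the input-price ratio: MP_N/MP_K = w/r.
Here MP_N/MP_K = (2/3)·(K/N)/(1/3) = 2·(K/N). Setting this equal to 31.25/1 = 31.25 gives K = 15.625N.
Substituting into y = 60: 3·N^(2/3)·(15.625N)^(1/3) = 60.
Solving, N = 8 and K = 125.

N* = 8, K* = 125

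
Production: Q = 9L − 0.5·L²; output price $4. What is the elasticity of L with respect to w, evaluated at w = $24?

From P·MP_L = w with MP_L = 9 − L, labor demand is L(w) = 9 − w/4.
dL/dw = −1/(4) = -0.25.
At w = 24, L = 3, so ε = (dL/dw)·(w/L) = (-0.25)·(24/3) = -2.

ε = -2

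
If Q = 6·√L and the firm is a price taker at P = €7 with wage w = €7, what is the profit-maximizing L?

L* = 9

MP_L = (1/2)·6·L^(-1/2) = 3·L^(-1/2).
Profit maximization for a price taker requires P·MP_L = w: 7·3·L^(-1/2) = 7.
So L^(-1/2) = 1/3, which gives L = 9.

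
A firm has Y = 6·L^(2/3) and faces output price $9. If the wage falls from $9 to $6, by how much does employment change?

ΔL = 152

From P·MP_L = w with MP_L = 4·L^(-1/3), the labor demand is L(w) = (36/w)^(3).
At w = 9: L = 64. At w = 6: L = 216.
ΔL = 216 − 64 = 152.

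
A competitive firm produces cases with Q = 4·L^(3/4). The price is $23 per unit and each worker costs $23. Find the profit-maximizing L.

MP_L = (3/4)·4·L^(-1/4) = 3·L^(-1/4).
Profit maximization for a price taker requires P·MP_L = w: 23·3·L^(-1/4) = 23.
So L^(-1/4) = 1/3, which gives L = 81.

L* = 81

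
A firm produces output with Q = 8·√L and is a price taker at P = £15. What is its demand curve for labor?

MP_L = (1/2)·8·L^(-1/2) = 4·L^(-1/2).
Setting P·MP_L = w: 60·L^(-1/2) = w.
Solving for L: L^(-1/2) = w/60, so L = (60/w)^(2).

L(w) = 3600/w²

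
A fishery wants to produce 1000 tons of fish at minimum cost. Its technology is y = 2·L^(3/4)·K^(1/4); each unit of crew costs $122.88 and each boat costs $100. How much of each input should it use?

L* = 625, K* = 256

Cost minimization requires the marginal rate of technical substitution to equal the input-price ratio: MP_L/MP_K = w/r.
Here MP_L/MP_K = (3/4)·(K/L)/(1/4) = 3·(K/L). Setting this equal to 122.88/100 = 1.2288 gives K = 0.4096L.
Substituting into y = 1000: 2·L^(3/4)·(0.4096L)^(1/4) = 1000.
Solving, L = 625 and K = 256.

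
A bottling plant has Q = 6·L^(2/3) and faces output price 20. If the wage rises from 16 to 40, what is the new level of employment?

L* = 8

From P·MP_L = w with MP_L = 4·L^(-1/3), the labor demand is L(w) = (80/w)^(3).
At w = 16: L = 125. At w = 40: L = 8.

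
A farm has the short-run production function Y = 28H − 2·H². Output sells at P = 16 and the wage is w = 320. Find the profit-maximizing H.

The marginal product of H is MP_H = 28 − 4H.
A price-taking firm hires until the value of the marginal product equals the wage: P·MP_H = w, so 16·(28 − 4H) = 320.
Then 28 − 4H = 20, giving H = 2.

H* = 2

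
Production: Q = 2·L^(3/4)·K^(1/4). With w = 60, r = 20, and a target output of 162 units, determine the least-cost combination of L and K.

L* = 81, K* = 81

Cost minimization requires the marginal rate of technical substitution to equal the input-price ratio: MP_L/MP_K = w/r.
Here MP_L/MP_K = (3/4)·(K/L)/(1/4) = 3·(K/L). Setting this equal to 60/20 = 3 gives K = L.
Substituting into Q = 162: 2·L^(3/4)·(L)^(1/4) = 162.
Solving, L = 81 and K = 81.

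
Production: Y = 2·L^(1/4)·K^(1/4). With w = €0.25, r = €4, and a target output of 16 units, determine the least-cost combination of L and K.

Cost minimization requires the marginal rate of technical substitution to equal the input-price ratio: MP_L/MP_K = w/r.
Here MP_L/MP_K = (1/4)·(K/L)/(1/4) = (K/L). Setting this equal to 0.25/4 = 0.0625 gives K = 0.0625L.
Substituting into Y = 16: 2·L^(1/4)·(0.0625L)^(1/4) = 16.
Solving, L = 256 and K = 16.

L* = 256, K* = 16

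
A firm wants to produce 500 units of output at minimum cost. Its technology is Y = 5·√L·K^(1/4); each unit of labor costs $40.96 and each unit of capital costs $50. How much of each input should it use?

Cost minimization requires the marginal rate of technical substitution to equal the input-price ratio: MP_L/MP_K = w/r.
Here MP_L/MP_K = (1/2)·(K/L)/(1/4) = 2·(K/L). Setting this equal to 40.96/50 = 0.8192 gives K = 0.4096L.
Substituting into Y = 500: 5·L^(1/2)·(0.4096L)^(1/4) = 500.
Solving, L = 625 and K = 256.

L* = 625, K* = 256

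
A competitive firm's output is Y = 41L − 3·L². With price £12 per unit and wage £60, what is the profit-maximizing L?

L* = 6

The marginal product of L is MP_L = 41 − 6L.
A price-taking firm hires until the value of the marginal product equals the wage: P·MP_L = w, so 12·(41 − 6L) = 60.
Then 41 − 6L = 5, giving L = 6.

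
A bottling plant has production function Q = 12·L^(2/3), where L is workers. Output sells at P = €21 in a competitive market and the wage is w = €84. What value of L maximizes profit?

L* = 8

MP_L = (2/3)·12·L^(-1/3) = 8·L^(-1/3).
Profit maximization for a price taker requires P·MP_L = w: 21·8·L^(-1/3) = 84.
So L^(-1/3) = 0.5, which gives L = 8.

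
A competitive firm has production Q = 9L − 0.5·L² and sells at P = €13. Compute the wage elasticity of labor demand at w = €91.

From P·MP_L = w with MP_L = 9 − L, labor demand is L(w) = 9 − w/13.
dL/dw = −1/(13) = -1/13.
At w = 91, L = 2, so ε = (dL/dw)·(w/L) = (-1/13)·(91/2) = -3.5.

ε = -3.5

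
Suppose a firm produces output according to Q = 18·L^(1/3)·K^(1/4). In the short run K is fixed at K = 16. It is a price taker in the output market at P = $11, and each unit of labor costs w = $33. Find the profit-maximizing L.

L* = 8

With K = 16, MP_L = (1/3)·18·L^(-2/3)·16^(1/4) = 12·L^(-2/3).
Profit maximization for a price taker requires P·MP_L = w: 11·12·L^(-2/3) = 33.
So L^(-2/3) = 0.25, which gives L = 8.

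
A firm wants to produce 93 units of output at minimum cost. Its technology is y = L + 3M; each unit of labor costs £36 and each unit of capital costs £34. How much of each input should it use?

The inputs are perfect substitutes, so the firm uses whichever has the lower cost per unit of output.
Cost per unit of output via L is 36; via M it is 34/3. M is cheaper.
Producing y = 93 with M alone: L = 0, M = 31.

L* = 0, M* = 31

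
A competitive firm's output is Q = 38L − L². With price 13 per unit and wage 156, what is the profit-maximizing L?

L* = 13

The marginal product of L is MP_L = 38 − 2L.
A price-taking firm hires until the value of the marginal product equals the wage: P·MP_L = w, so 13·(38 − 2L) = 156.
Then 38 − 2L = 12, giving L = 13.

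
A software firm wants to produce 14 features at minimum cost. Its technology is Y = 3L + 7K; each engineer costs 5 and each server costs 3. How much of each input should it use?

L* = 0, K* = 2

The inputs are perfect substitutes, so the firm uses whichever has the lower cost per unit of output.
Cost per unit of output via L is w/3 = 5/3; via K it is r/7 = 3/7. K is cheaper.
Producing Y = 14 with K alone: L = 0, K = 2.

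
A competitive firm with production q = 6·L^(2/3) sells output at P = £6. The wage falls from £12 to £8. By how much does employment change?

ΔL = 19

From P·MP_L = w with MP_L = 4·L^(-1/3), the labor demand is L(w) = (24/w)^(3).
At w = 12: L = 8. At w = 8: L = 27.
ΔL = 27 − 8 = 19.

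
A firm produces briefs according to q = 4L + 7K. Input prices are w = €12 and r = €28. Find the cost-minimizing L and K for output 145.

L* = 36.25, K* = 0

The inputs are perfect substitutes, so the firm uses whichever has the lower cost per unit of output.
Cost per unit of output via L is w/4 = 3; via K it is r/7 = 4. L is cheaper.
Producing q = 145 with L alone: L = 36.25, K = 0.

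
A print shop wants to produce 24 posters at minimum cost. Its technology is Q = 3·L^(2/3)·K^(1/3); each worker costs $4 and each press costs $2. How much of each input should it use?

Cost minimization requires the marginal rate of technical substitution to equal the input-price ratio: MP_L/MP_K = w/r.
Here MP_L/MP_K = (2/3)·(K/L)/(1/3) = 2·(K/L). Setting this equal to 4/2 = 2 gives K = L.
Substituting into Q = 24: 3·L^(2/3)·(L)^(1/3) = 24.
Solving, L = 8 and K = 8.

L* = 8, K* = 8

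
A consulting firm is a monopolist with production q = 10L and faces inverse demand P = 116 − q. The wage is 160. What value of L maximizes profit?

L* = 5

Marginal revenue from the inverse demand is MR = 116 − 2q.
The marginal product is MP_L = 10.
A monopolist hires until marginal revenue product equals the wage: MR·MP_L = w.
(116 − 20L)·10 = 160, so L = 5.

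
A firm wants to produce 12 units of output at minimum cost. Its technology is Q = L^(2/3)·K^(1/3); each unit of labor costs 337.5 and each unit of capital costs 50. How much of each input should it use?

L* = 8, K* = 27

Cost minimization requires the marginal rate of technical substitution to equal the input-price ratio: MP_L/MP_K = w/r.
Here MP_L/MP_K = (2/3)·(K/L)/(1/3) = 2·(K/L). Setting this equal to 337.5/50 = 6.75 gives K = 3.375L.
Substituting into Q = 12: L^(2/3)·(3.375L)^(1/3) = 12.
Solving, L = 8 and K = 27.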